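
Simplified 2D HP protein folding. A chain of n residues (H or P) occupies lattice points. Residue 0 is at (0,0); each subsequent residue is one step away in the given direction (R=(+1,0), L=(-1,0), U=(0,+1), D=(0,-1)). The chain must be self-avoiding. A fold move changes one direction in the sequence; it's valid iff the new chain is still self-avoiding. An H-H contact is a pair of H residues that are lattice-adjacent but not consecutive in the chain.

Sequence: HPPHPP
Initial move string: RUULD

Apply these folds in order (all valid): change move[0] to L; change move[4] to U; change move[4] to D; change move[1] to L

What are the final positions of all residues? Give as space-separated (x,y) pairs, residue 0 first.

Initial moves: RUULD
Fold: move[0]->L => LUULD (positions: [(0, 0), (-1, 0), (-1, 1), (-1, 2), (-2, 2), (-2, 1)])
Fold: move[4]->U => LUULU (positions: [(0, 0), (-1, 0), (-1, 1), (-1, 2), (-2, 2), (-2, 3)])
Fold: move[4]->D => LUULD (positions: [(0, 0), (-1, 0), (-1, 1), (-1, 2), (-2, 2), (-2, 1)])
Fold: move[1]->L => LLULD (positions: [(0, 0), (-1, 0), (-2, 0), (-2, 1), (-3, 1), (-3, 0)])

Answer: (0,0) (-1,0) (-2,0) (-2,1) (-3,1) (-3,0)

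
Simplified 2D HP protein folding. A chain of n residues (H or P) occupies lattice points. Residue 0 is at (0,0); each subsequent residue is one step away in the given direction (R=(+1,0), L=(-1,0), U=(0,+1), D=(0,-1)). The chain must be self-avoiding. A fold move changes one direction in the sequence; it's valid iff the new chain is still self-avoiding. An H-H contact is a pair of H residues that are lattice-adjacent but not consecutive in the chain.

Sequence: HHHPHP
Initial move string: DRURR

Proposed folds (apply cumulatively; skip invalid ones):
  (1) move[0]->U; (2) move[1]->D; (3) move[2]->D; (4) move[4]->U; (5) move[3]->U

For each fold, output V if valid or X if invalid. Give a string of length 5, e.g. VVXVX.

Initial: DRURR -> [(0, 0), (0, -1), (1, -1), (1, 0), (2, 0), (3, 0)]
Fold 1: move[0]->U => URURR VALID
Fold 2: move[1]->D => UDURR INVALID (collision), skipped
Fold 3: move[2]->D => URDRR VALID
Fold 4: move[4]->U => URDRU VALID
Fold 5: move[3]->U => URDUU INVALID (collision), skipped

Answer: VXVVX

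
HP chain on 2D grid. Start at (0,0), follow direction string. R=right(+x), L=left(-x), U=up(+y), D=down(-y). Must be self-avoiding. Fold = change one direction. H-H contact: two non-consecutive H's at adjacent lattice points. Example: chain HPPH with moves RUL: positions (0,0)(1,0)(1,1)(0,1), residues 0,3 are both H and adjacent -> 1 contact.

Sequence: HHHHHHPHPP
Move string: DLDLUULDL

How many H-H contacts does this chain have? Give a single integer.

Answer: 1

Derivation:
Positions: [(0, 0), (0, -1), (-1, -1), (-1, -2), (-2, -2), (-2, -1), (-2, 0), (-3, 0), (-3, -1), (-4, -1)]
H-H contact: residue 2 @(-1,-1) - residue 5 @(-2, -1)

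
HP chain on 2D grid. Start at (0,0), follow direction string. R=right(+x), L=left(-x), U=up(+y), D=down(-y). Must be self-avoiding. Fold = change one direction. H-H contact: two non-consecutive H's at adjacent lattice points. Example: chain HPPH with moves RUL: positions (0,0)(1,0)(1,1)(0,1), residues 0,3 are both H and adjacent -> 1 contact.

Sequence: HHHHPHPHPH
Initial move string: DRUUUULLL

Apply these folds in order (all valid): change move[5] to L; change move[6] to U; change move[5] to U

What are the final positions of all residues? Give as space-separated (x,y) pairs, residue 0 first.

Answer: (0,0) (0,-1) (1,-1) (1,0) (1,1) (1,2) (1,3) (1,4) (0,4) (-1,4)

Derivation:
Initial moves: DRUUUULLL
Fold: move[5]->L => DRUUULLLL (positions: [(0, 0), (0, -1), (1, -1), (1, 0), (1, 1), (1, 2), (0, 2), (-1, 2), (-2, 2), (-3, 2)])
Fold: move[6]->U => DRUUULULL (positions: [(0, 0), (0, -1), (1, -1), (1, 0), (1, 1), (1, 2), (0, 2), (0, 3), (-1, 3), (-2, 3)])
Fold: move[5]->U => DRUUUUULL (positions: [(0, 0), (0, -1), (1, -1), (1, 0), (1, 1), (1, 2), (1, 3), (1, 4), (0, 4), (-1, 4)])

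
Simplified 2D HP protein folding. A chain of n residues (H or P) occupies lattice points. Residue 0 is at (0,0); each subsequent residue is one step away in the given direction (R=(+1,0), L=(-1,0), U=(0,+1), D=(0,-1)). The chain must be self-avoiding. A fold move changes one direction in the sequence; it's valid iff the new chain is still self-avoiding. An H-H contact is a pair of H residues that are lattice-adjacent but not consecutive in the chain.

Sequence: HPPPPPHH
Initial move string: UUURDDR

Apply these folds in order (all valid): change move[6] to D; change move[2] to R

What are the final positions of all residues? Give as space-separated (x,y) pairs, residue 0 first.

Answer: (0,0) (0,1) (0,2) (1,2) (2,2) (2,1) (2,0) (2,-1)

Derivation:
Initial moves: UUURDDR
Fold: move[6]->D => UUURDDD (positions: [(0, 0), (0, 1), (0, 2), (0, 3), (1, 3), (1, 2), (1, 1), (1, 0)])
Fold: move[2]->R => UURRDDD (positions: [(0, 0), (0, 1), (0, 2), (1, 2), (2, 2), (2, 1), (2, 0), (2, -1)])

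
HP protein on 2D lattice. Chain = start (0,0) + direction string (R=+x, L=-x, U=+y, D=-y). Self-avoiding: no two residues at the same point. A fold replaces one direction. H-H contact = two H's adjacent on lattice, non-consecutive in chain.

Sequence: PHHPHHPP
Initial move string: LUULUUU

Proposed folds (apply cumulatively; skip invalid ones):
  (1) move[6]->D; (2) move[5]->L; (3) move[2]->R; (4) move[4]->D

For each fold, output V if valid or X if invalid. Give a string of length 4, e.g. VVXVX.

Initial: LUULUUU -> [(0, 0), (-1, 0), (-1, 1), (-1, 2), (-2, 2), (-2, 3), (-2, 4), (-2, 5)]
Fold 1: move[6]->D => LUULUUD INVALID (collision), skipped
Fold 2: move[5]->L => LUULULU VALID
Fold 3: move[2]->R => LURLULU INVALID (collision), skipped
Fold 4: move[4]->D => LUULDLU VALID

Answer: XVXV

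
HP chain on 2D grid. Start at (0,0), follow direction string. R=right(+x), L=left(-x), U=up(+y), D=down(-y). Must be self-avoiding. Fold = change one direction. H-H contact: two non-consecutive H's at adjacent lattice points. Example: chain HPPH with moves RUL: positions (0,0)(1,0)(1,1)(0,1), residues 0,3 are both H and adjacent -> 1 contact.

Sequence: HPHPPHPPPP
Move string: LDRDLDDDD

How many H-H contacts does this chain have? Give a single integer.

Answer: 1

Derivation:
Positions: [(0, 0), (-1, 0), (-1, -1), (0, -1), (0, -2), (-1, -2), (-1, -3), (-1, -4), (-1, -5), (-1, -6)]
H-H contact: residue 2 @(-1,-1) - residue 5 @(-1, -2)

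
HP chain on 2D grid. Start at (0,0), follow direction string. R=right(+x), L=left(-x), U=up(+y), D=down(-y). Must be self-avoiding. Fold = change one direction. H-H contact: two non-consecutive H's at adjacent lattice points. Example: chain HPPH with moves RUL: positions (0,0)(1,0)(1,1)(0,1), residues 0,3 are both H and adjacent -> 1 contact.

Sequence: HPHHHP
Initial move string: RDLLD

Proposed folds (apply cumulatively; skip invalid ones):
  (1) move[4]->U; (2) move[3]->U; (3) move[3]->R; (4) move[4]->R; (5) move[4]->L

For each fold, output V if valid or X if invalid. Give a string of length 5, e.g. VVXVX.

Initial: RDLLD -> [(0, 0), (1, 0), (1, -1), (0, -1), (-1, -1), (-1, -2)]
Fold 1: move[4]->U => RDLLU VALID
Fold 2: move[3]->U => RDLUU INVALID (collision), skipped
Fold 3: move[3]->R => RDLRU INVALID (collision), skipped
Fold 4: move[4]->R => RDLLR INVALID (collision), skipped
Fold 5: move[4]->L => RDLLL VALID

Answer: VXXXV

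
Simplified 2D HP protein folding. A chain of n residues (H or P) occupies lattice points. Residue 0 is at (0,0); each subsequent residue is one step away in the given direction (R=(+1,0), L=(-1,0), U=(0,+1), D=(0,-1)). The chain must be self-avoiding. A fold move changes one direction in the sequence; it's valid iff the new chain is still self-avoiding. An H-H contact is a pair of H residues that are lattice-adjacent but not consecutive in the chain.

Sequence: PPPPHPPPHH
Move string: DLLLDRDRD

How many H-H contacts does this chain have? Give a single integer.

Answer: 0

Derivation:
Positions: [(0, 0), (0, -1), (-1, -1), (-2, -1), (-3, -1), (-3, -2), (-2, -2), (-2, -3), (-1, -3), (-1, -4)]
No H-H contacts found.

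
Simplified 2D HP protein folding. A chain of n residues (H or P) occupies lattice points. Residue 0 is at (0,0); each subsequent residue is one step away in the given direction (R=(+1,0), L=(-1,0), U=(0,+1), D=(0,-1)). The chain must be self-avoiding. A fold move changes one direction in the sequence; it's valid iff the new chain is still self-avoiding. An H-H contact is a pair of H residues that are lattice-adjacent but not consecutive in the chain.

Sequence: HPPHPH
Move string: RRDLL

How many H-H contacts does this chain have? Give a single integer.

Positions: [(0, 0), (1, 0), (2, 0), (2, -1), (1, -1), (0, -1)]
H-H contact: residue 0 @(0,0) - residue 5 @(0, -1)

Answer: 1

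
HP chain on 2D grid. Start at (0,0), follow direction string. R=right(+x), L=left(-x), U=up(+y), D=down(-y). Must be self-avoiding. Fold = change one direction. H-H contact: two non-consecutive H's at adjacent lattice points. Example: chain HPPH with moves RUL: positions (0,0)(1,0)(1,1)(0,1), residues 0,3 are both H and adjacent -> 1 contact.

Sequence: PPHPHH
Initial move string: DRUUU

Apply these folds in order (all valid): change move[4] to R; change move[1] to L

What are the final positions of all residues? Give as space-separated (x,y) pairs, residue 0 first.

Answer: (0,0) (0,-1) (-1,-1) (-1,0) (-1,1) (0,1)

Derivation:
Initial moves: DRUUU
Fold: move[4]->R => DRUUR (positions: [(0, 0), (0, -1), (1, -1), (1, 0), (1, 1), (2, 1)])
Fold: move[1]->L => DLUUR (positions: [(0, 0), (0, -1), (-1, -1), (-1, 0), (-1, 1), (0, 1)])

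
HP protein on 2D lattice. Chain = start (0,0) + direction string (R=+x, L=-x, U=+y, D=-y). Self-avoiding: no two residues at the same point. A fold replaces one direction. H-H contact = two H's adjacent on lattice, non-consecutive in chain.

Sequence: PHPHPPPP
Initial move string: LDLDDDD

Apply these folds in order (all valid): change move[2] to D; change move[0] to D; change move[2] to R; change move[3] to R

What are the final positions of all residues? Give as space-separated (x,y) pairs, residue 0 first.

Initial moves: LDLDDDD
Fold: move[2]->D => LDDDDDD (positions: [(0, 0), (-1, 0), (-1, -1), (-1, -2), (-1, -3), (-1, -4), (-1, -5), (-1, -6)])
Fold: move[0]->D => DDDDDDD (positions: [(0, 0), (0, -1), (0, -2), (0, -3), (0, -4), (0, -5), (0, -6), (0, -7)])
Fold: move[2]->R => DDRDDDD (positions: [(0, 0), (0, -1), (0, -2), (1, -2), (1, -3), (1, -4), (1, -5), (1, -6)])
Fold: move[3]->R => DDRRDDD (positions: [(0, 0), (0, -1), (0, -2), (1, -2), (2, -2), (2, -3), (2, -4), (2, -5)])

Answer: (0,0) (0,-1) (0,-2) (1,-2) (2,-2) (2,-3) (2,-4) (2,-5)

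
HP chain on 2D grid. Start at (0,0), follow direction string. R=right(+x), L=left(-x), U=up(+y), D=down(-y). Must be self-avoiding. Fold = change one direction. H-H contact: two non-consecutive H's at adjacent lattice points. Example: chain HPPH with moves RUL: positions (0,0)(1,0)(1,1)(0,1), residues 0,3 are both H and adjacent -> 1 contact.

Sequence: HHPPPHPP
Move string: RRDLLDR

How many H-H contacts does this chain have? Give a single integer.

Answer: 1

Derivation:
Positions: [(0, 0), (1, 0), (2, 0), (2, -1), (1, -1), (0, -1), (0, -2), (1, -2)]
H-H contact: residue 0 @(0,0) - residue 5 @(0, -1)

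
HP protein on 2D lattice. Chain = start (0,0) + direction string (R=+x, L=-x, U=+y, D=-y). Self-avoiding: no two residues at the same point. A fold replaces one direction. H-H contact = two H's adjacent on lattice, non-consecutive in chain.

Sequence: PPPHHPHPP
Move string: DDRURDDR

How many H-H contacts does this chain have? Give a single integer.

Answer: 1

Derivation:
Positions: [(0, 0), (0, -1), (0, -2), (1, -2), (1, -1), (2, -1), (2, -2), (2, -3), (3, -3)]
H-H contact: residue 3 @(1,-2) - residue 6 @(2, -2)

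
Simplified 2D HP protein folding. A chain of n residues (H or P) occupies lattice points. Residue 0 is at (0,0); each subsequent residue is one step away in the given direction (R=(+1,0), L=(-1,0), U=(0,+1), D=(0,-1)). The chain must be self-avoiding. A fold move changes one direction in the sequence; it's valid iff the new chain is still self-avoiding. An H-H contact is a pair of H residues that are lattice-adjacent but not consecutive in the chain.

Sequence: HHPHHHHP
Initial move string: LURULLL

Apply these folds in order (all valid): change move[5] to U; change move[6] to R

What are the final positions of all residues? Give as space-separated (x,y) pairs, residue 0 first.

Answer: (0,0) (-1,0) (-1,1) (0,1) (0,2) (-1,2) (-1,3) (0,3)

Derivation:
Initial moves: LURULLL
Fold: move[5]->U => LURULUL (positions: [(0, 0), (-1, 0), (-1, 1), (0, 1), (0, 2), (-1, 2), (-1, 3), (-2, 3)])
Fold: move[6]->R => LURULUR (positions: [(0, 0), (-1, 0), (-1, 1), (0, 1), (0, 2), (-1, 2), (-1, 3), (0, 3)])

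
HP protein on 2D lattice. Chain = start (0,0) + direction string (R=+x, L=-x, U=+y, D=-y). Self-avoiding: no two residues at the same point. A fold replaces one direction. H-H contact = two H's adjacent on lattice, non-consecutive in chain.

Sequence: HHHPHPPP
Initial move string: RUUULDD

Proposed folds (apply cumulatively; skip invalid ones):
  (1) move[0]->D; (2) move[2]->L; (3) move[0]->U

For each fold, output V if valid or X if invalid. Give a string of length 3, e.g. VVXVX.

Initial: RUUULDD -> [(0, 0), (1, 0), (1, 1), (1, 2), (1, 3), (0, 3), (0, 2), (0, 1)]
Fold 1: move[0]->D => DUUULDD INVALID (collision), skipped
Fold 2: move[2]->L => RULULDD VALID
Fold 3: move[0]->U => UULULDD VALID

Answer: XVV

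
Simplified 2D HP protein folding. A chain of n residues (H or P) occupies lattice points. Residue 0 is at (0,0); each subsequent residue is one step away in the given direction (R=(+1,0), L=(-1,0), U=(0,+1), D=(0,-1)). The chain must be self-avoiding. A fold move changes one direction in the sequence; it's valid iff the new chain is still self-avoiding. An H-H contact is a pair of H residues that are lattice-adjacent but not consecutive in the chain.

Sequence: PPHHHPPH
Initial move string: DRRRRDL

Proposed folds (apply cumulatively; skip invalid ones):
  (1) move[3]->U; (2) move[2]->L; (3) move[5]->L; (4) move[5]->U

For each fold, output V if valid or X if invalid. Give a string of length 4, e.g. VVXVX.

Answer: XXXV

Derivation:
Initial: DRRRRDL -> [(0, 0), (0, -1), (1, -1), (2, -1), (3, -1), (4, -1), (4, -2), (3, -2)]
Fold 1: move[3]->U => DRRURDL INVALID (collision), skipped
Fold 2: move[2]->L => DRLRRDL INVALID (collision), skipped
Fold 3: move[5]->L => DRRRRLL INVALID (collision), skipped
Fold 4: move[5]->U => DRRRRUL VALID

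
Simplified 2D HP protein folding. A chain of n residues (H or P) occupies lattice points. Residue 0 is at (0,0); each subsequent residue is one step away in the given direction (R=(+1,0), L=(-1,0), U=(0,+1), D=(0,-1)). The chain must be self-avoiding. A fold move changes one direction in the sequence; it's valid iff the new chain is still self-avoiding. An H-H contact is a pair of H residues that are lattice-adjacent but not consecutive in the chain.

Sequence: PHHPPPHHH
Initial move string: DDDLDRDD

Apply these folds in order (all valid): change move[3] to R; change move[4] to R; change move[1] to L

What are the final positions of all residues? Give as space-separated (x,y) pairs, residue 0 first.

Answer: (0,0) (0,-1) (-1,-1) (-1,-2) (0,-2) (1,-2) (2,-2) (2,-3) (2,-4)

Derivation:
Initial moves: DDDLDRDD
Fold: move[3]->R => DDDRDRDD (positions: [(0, 0), (0, -1), (0, -2), (0, -3), (1, -3), (1, -4), (2, -4), (2, -5), (2, -6)])
Fold: move[4]->R => DDDRRRDD (positions: [(0, 0), (0, -1), (0, -2), (0, -3), (1, -3), (2, -3), (3, -3), (3, -4), (3, -5)])
Fold: move[1]->L => DLDRRRDD (positions: [(0, 0), (0, -1), (-1, -1), (-1, -2), (0, -2), (1, -2), (2, -2), (2, -3), (2, -4)])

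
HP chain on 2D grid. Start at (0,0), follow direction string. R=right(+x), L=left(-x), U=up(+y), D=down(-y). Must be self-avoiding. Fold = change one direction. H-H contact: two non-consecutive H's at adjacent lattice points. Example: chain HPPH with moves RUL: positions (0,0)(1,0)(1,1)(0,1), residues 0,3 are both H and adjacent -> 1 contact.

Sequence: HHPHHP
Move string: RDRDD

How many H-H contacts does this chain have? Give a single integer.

Positions: [(0, 0), (1, 0), (1, -1), (2, -1), (2, -2), (2, -3)]
No H-H contacts found.

Answer: 0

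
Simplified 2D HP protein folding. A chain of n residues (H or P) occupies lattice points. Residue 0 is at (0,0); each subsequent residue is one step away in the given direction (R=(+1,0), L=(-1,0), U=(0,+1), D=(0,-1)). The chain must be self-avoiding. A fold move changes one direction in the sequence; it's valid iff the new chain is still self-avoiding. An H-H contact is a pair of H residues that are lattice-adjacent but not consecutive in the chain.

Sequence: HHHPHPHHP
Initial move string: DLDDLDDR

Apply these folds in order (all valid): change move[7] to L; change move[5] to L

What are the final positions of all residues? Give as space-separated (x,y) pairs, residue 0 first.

Initial moves: DLDDLDDR
Fold: move[7]->L => DLDDLDDL (positions: [(0, 0), (0, -1), (-1, -1), (-1, -2), (-1, -3), (-2, -3), (-2, -4), (-2, -5), (-3, -5)])
Fold: move[5]->L => DLDDLLDL (positions: [(0, 0), (0, -1), (-1, -1), (-1, -2), (-1, -3), (-2, -3), (-3, -3), (-3, -4), (-4, -4)])

Answer: (0,0) (0,-1) (-1,-1) (-1,-2) (-1,-3) (-2,-3) (-3,-3) (-3,-4) (-4,-4)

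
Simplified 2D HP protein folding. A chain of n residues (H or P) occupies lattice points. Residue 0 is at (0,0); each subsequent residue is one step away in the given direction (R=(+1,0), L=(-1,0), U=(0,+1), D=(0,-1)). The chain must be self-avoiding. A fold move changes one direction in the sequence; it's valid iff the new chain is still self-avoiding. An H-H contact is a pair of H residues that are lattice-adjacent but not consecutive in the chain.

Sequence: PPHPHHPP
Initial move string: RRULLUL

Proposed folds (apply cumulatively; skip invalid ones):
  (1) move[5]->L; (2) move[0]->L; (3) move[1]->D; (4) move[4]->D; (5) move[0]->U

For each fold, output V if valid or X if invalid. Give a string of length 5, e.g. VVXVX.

Initial: RRULLUL -> [(0, 0), (1, 0), (2, 0), (2, 1), (1, 1), (0, 1), (0, 2), (-1, 2)]
Fold 1: move[5]->L => RRULLLL VALID
Fold 2: move[0]->L => LRULLLL INVALID (collision), skipped
Fold 3: move[1]->D => RDULLLL INVALID (collision), skipped
Fold 4: move[4]->D => RRULDLL INVALID (collision), skipped
Fold 5: move[0]->U => URULLLL VALID

Answer: VXXXV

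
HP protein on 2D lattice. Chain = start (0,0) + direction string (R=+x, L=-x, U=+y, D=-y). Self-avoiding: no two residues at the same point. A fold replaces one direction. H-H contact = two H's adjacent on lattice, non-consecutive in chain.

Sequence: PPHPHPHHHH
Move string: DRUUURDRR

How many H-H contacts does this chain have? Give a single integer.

Positions: [(0, 0), (0, -1), (1, -1), (1, 0), (1, 1), (1, 2), (2, 2), (2, 1), (3, 1), (4, 1)]
H-H contact: residue 4 @(1,1) - residue 7 @(2, 1)

Answer: 1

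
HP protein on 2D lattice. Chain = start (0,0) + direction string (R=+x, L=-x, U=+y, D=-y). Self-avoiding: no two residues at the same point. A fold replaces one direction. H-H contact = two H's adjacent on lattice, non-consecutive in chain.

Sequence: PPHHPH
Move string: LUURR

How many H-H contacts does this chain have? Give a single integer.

Positions: [(0, 0), (-1, 0), (-1, 1), (-1, 2), (0, 2), (1, 2)]
No H-H contacts found.

Answer: 0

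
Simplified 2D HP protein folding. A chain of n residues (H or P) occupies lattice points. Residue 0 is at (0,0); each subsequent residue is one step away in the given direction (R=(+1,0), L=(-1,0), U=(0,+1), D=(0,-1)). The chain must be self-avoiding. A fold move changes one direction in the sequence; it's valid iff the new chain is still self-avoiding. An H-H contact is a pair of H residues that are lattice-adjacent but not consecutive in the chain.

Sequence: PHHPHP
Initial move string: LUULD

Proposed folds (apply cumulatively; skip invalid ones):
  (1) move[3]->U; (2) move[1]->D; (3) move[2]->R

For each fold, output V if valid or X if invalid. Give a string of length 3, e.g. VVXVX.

Answer: XXX

Derivation:
Initial: LUULD -> [(0, 0), (-1, 0), (-1, 1), (-1, 2), (-2, 2), (-2, 1)]
Fold 1: move[3]->U => LUUUD INVALID (collision), skipped
Fold 2: move[1]->D => LDULD INVALID (collision), skipped
Fold 3: move[2]->R => LURLD INVALID (collision), skipped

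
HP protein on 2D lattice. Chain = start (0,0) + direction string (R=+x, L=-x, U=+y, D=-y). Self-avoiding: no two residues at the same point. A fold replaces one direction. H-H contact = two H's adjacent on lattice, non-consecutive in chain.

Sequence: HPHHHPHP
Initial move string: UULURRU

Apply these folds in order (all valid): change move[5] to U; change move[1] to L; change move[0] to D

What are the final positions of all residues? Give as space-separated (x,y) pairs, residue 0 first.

Answer: (0,0) (0,-1) (-1,-1) (-2,-1) (-2,0) (-1,0) (-1,1) (-1,2)

Derivation:
Initial moves: UULURRU
Fold: move[5]->U => UULURUU (positions: [(0, 0), (0, 1), (0, 2), (-1, 2), (-1, 3), (0, 3), (0, 4), (0, 5)])
Fold: move[1]->L => ULLURUU (positions: [(0, 0), (0, 1), (-1, 1), (-2, 1), (-2, 2), (-1, 2), (-1, 3), (-1, 4)])
Fold: move[0]->D => DLLURUU (positions: [(0, 0), (0, -1), (-1, -1), (-2, -1), (-2, 0), (-1, 0), (-1, 1), (-1, 2)])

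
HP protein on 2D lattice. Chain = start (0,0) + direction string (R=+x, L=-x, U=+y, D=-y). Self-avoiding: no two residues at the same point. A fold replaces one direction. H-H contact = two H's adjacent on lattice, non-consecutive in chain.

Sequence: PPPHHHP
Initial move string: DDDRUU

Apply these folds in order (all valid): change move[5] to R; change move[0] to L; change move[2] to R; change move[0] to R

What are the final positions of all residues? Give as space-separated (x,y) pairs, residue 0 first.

Answer: (0,0) (1,0) (1,-1) (2,-1) (3,-1) (3,0) (4,0)

Derivation:
Initial moves: DDDRUU
Fold: move[5]->R => DDDRUR (positions: [(0, 0), (0, -1), (0, -2), (0, -3), (1, -3), (1, -2), (2, -2)])
Fold: move[0]->L => LDDRUR (positions: [(0, 0), (-1, 0), (-1, -1), (-1, -2), (0, -2), (0, -1), (1, -1)])
Fold: move[2]->R => LDRRUR (positions: [(0, 0), (-1, 0), (-1, -1), (0, -1), (1, -1), (1, 0), (2, 0)])
Fold: move[0]->R => RDRRUR (positions: [(0, 0), (1, 0), (1, -1), (2, -1), (3, -1), (3, 0), (4, 0)])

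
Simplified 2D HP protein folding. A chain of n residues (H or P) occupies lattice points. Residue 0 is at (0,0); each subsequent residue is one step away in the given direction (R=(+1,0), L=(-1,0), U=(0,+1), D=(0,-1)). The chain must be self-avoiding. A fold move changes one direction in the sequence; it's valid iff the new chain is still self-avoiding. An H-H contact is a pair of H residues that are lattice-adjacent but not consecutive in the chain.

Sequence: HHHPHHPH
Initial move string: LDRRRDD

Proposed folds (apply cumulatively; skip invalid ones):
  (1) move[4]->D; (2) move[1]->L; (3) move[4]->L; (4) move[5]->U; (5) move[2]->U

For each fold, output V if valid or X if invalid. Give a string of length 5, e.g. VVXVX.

Answer: VXXXX

Derivation:
Initial: LDRRRDD -> [(0, 0), (-1, 0), (-1, -1), (0, -1), (1, -1), (2, -1), (2, -2), (2, -3)]
Fold 1: move[4]->D => LDRRDDD VALID
Fold 2: move[1]->L => LLRRDDD INVALID (collision), skipped
Fold 3: move[4]->L => LDRRLDD INVALID (collision), skipped
Fold 4: move[5]->U => LDRRDUD INVALID (collision), skipped
Fold 5: move[2]->U => LDURDDD INVALID (collision), skipped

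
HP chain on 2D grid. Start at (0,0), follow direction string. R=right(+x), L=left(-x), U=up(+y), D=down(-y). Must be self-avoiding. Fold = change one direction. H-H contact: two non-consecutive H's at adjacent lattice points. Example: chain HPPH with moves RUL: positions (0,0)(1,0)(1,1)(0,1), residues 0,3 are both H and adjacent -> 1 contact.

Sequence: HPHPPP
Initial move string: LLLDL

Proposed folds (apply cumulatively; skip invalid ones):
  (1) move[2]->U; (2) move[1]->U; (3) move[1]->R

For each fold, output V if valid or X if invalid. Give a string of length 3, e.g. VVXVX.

Answer: XVX

Derivation:
Initial: LLLDL -> [(0, 0), (-1, 0), (-2, 0), (-3, 0), (-3, -1), (-4, -1)]
Fold 1: move[2]->U => LLUDL INVALID (collision), skipped
Fold 2: move[1]->U => LULDL VALID
Fold 3: move[1]->R => LRLDL INVALID (collision), skipped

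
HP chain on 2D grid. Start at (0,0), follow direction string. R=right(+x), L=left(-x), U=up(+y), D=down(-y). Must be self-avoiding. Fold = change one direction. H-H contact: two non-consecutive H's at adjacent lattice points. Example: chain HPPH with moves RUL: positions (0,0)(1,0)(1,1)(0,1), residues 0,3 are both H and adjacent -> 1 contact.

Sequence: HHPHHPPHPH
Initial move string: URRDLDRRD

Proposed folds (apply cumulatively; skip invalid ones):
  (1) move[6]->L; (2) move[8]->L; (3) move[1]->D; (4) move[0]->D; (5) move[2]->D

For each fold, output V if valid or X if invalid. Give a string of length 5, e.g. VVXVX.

Answer: XXXVV

Derivation:
Initial: URRDLDRRD -> [(0, 0), (0, 1), (1, 1), (2, 1), (2, 0), (1, 0), (1, -1), (2, -1), (3, -1), (3, -2)]
Fold 1: move[6]->L => URRDLDLRD INVALID (collision), skipped
Fold 2: move[8]->L => URRDLDRRL INVALID (collision), skipped
Fold 3: move[1]->D => UDRDLDRRD INVALID (collision), skipped
Fold 4: move[0]->D => DRRDLDRRD VALID
Fold 5: move[2]->D => DRDDLDRRD VALID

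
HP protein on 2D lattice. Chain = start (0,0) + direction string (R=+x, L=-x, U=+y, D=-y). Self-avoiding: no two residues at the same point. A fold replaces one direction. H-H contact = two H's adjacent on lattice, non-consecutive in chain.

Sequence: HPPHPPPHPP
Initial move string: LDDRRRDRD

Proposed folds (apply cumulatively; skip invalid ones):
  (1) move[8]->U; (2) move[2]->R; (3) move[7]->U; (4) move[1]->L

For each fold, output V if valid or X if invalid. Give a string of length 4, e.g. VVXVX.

Answer: VVXX

Derivation:
Initial: LDDRRRDRD -> [(0, 0), (-1, 0), (-1, -1), (-1, -2), (0, -2), (1, -2), (2, -2), (2, -3), (3, -3), (3, -4)]
Fold 1: move[8]->U => LDDRRRDRU VALID
Fold 2: move[2]->R => LDRRRRDRU VALID
Fold 3: move[7]->U => LDRRRRDUU INVALID (collision), skipped
Fold 4: move[1]->L => LLRRRRDRU INVALID (collision), skipped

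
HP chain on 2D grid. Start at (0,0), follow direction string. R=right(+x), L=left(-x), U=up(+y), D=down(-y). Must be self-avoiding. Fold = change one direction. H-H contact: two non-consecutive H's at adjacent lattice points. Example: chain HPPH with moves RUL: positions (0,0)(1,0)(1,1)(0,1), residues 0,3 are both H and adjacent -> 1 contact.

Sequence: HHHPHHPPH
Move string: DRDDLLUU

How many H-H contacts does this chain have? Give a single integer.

Answer: 1

Derivation:
Positions: [(0, 0), (0, -1), (1, -1), (1, -2), (1, -3), (0, -3), (-1, -3), (-1, -2), (-1, -1)]
H-H contact: residue 1 @(0,-1) - residue 8 @(-1, -1)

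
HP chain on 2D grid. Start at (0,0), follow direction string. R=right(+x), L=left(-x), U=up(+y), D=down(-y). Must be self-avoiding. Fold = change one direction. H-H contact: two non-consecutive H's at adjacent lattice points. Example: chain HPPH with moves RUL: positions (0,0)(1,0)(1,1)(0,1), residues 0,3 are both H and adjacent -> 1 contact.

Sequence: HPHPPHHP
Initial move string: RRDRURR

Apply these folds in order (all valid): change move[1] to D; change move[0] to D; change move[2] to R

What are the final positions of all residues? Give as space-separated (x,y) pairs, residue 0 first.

Initial moves: RRDRURR
Fold: move[1]->D => RDDRURR (positions: [(0, 0), (1, 0), (1, -1), (1, -2), (2, -2), (2, -1), (3, -1), (4, -1)])
Fold: move[0]->D => DDDRURR (positions: [(0, 0), (0, -1), (0, -2), (0, -3), (1, -3), (1, -2), (2, -2), (3, -2)])
Fold: move[2]->R => DDRRURR (positions: [(0, 0), (0, -1), (0, -2), (1, -2), (2, -2), (2, -1), (3, -1), (4, -1)])

Answer: (0,0) (0,-1) (0,-2) (1,-2) (2,-2) (2,-1) (3,-1) (4,-1)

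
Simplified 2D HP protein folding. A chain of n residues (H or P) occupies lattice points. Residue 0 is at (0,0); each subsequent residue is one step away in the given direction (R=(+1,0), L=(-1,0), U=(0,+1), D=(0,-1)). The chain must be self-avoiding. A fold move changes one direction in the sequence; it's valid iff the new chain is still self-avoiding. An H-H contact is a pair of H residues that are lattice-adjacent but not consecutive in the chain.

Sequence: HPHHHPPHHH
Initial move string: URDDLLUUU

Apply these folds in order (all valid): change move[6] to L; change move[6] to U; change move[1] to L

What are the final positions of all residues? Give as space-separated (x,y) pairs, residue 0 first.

Initial moves: URDDLLUUU
Fold: move[6]->L => URDDLLLUU (positions: [(0, 0), (0, 1), (1, 1), (1, 0), (1, -1), (0, -1), (-1, -1), (-2, -1), (-2, 0), (-2, 1)])
Fold: move[6]->U => URDDLLUUU (positions: [(0, 0), (0, 1), (1, 1), (1, 0), (1, -1), (0, -1), (-1, -1), (-1, 0), (-1, 1), (-1, 2)])
Fold: move[1]->L => ULDDLLUUU (positions: [(0, 0), (0, 1), (-1, 1), (-1, 0), (-1, -1), (-2, -1), (-3, -1), (-3, 0), (-3, 1), (-3, 2)])

Answer: (0,0) (0,1) (-1,1) (-1,0) (-1,-1) (-2,-1) (-3,-1) (-3,0) (-3,1) (-3,2)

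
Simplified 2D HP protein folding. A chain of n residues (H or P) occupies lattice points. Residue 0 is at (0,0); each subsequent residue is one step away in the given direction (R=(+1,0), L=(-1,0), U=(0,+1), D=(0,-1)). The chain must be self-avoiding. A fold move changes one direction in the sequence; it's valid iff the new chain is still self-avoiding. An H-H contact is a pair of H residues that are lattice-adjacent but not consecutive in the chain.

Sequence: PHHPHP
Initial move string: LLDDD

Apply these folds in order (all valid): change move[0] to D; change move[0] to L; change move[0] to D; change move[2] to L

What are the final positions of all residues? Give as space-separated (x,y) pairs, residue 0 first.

Initial moves: LLDDD
Fold: move[0]->D => DLDDD (positions: [(0, 0), (0, -1), (-1, -1), (-1, -2), (-1, -3), (-1, -4)])
Fold: move[0]->L => LLDDD (positions: [(0, 0), (-1, 0), (-2, 0), (-2, -1), (-2, -2), (-2, -3)])
Fold: move[0]->D => DLDDD (positions: [(0, 0), (0, -1), (-1, -1), (-1, -2), (-1, -3), (-1, -4)])
Fold: move[2]->L => DLLDD (positions: [(0, 0), (0, -1), (-1, -1), (-2, -1), (-2, -2), (-2, -3)])

Answer: (0,0) (0,-1) (-1,-1) (-2,-1) (-2,-2) (-2,-3)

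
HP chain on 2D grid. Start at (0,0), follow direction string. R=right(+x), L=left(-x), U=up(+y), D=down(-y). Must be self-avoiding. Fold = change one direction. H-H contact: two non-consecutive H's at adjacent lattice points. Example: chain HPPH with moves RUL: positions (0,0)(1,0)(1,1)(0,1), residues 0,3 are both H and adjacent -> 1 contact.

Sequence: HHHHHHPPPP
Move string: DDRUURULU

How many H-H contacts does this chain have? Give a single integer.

Answer: 2

Derivation:
Positions: [(0, 0), (0, -1), (0, -2), (1, -2), (1, -1), (1, 0), (2, 0), (2, 1), (1, 1), (1, 2)]
H-H contact: residue 0 @(0,0) - residue 5 @(1, 0)
H-H contact: residue 1 @(0,-1) - residue 4 @(1, -1)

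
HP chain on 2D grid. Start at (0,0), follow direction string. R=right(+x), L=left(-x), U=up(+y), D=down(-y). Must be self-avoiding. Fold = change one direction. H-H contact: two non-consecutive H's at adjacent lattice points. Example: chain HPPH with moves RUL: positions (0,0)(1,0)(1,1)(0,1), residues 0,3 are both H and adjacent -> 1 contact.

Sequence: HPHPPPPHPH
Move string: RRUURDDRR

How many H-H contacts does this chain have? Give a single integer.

Answer: 1

Derivation:
Positions: [(0, 0), (1, 0), (2, 0), (2, 1), (2, 2), (3, 2), (3, 1), (3, 0), (4, 0), (5, 0)]
H-H contact: residue 2 @(2,0) - residue 7 @(3, 0)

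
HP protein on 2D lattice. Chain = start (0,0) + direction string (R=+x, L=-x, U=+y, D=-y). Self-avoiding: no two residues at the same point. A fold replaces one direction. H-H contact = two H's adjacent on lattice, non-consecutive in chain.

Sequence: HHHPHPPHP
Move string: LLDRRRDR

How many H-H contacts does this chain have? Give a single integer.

Positions: [(0, 0), (-1, 0), (-2, 0), (-2, -1), (-1, -1), (0, -1), (1, -1), (1, -2), (2, -2)]
H-H contact: residue 1 @(-1,0) - residue 4 @(-1, -1)

Answer: 1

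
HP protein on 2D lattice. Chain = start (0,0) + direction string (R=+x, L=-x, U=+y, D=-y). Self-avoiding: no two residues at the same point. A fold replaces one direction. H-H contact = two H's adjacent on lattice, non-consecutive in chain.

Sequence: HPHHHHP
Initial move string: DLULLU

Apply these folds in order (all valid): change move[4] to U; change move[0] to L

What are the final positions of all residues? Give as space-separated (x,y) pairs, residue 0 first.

Answer: (0,0) (-1,0) (-2,0) (-2,1) (-3,1) (-3,2) (-3,3)

Derivation:
Initial moves: DLULLU
Fold: move[4]->U => DLULUU (positions: [(0, 0), (0, -1), (-1, -1), (-1, 0), (-2, 0), (-2, 1), (-2, 2)])
Fold: move[0]->L => LLULUU (positions: [(0, 0), (-1, 0), (-2, 0), (-2, 1), (-3, 1), (-3, 2), (-3, 3)])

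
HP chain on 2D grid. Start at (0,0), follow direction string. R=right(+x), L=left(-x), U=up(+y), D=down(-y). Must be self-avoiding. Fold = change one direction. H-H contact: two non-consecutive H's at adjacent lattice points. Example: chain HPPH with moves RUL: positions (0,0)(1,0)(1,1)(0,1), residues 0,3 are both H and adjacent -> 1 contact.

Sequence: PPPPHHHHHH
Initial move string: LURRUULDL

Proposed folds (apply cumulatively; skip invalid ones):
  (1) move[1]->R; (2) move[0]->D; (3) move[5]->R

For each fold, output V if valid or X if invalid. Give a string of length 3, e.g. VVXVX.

Initial: LURRUULDL -> [(0, 0), (-1, 0), (-1, 1), (0, 1), (1, 1), (1, 2), (1, 3), (0, 3), (0, 2), (-1, 2)]
Fold 1: move[1]->R => LRRRUULDL INVALID (collision), skipped
Fold 2: move[0]->D => DURRUULDL INVALID (collision), skipped
Fold 3: move[5]->R => LURRURLDL INVALID (collision), skipped

Answer: XXX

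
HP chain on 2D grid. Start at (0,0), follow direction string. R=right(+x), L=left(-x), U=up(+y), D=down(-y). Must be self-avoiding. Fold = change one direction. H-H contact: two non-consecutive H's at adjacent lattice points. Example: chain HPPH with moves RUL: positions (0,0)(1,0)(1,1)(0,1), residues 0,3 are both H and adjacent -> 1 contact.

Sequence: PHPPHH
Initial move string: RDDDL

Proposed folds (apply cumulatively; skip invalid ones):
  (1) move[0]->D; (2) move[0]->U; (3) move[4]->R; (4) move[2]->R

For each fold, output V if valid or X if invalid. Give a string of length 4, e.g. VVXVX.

Answer: VXVV

Derivation:
Initial: RDDDL -> [(0, 0), (1, 0), (1, -1), (1, -2), (1, -3), (0, -3)]
Fold 1: move[0]->D => DDDDL VALID
Fold 2: move[0]->U => UDDDL INVALID (collision), skipped
Fold 3: move[4]->R => DDDDR VALID
Fold 4: move[2]->R => DDRDR VALID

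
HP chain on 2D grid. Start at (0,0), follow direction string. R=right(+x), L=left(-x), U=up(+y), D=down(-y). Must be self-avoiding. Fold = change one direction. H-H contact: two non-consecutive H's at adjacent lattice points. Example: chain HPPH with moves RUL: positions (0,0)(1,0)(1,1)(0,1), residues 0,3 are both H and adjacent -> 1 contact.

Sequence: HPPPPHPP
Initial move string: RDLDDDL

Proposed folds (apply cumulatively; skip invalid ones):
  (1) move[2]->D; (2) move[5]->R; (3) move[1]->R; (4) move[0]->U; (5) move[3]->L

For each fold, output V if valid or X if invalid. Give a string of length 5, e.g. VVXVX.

Answer: VXVVX

Derivation:
Initial: RDLDDDL -> [(0, 0), (1, 0), (1, -1), (0, -1), (0, -2), (0, -3), (0, -4), (-1, -4)]
Fold 1: move[2]->D => RDDDDDL VALID
Fold 2: move[5]->R => RDDDDRL INVALID (collision), skipped
Fold 3: move[1]->R => RRDDDDL VALID
Fold 4: move[0]->U => URDDDDL VALID
Fold 5: move[3]->L => URDLDDL INVALID (collision), skipped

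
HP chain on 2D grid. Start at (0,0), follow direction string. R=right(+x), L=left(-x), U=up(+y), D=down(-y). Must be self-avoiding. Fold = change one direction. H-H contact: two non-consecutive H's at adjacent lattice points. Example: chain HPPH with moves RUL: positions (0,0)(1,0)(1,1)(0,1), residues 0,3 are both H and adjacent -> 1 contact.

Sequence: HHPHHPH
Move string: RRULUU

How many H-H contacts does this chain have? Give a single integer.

Answer: 1

Derivation:
Positions: [(0, 0), (1, 0), (2, 0), (2, 1), (1, 1), (1, 2), (1, 3)]
H-H contact: residue 1 @(1,0) - residue 4 @(1, 1)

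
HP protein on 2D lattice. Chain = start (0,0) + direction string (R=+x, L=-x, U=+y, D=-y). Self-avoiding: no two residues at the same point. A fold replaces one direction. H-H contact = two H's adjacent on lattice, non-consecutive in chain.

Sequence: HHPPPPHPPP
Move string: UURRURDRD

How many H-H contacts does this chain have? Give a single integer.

Answer: 0

Derivation:
Positions: [(0, 0), (0, 1), (0, 2), (1, 2), (2, 2), (2, 3), (3, 3), (3, 2), (4, 2), (4, 1)]
No H-H contacts found.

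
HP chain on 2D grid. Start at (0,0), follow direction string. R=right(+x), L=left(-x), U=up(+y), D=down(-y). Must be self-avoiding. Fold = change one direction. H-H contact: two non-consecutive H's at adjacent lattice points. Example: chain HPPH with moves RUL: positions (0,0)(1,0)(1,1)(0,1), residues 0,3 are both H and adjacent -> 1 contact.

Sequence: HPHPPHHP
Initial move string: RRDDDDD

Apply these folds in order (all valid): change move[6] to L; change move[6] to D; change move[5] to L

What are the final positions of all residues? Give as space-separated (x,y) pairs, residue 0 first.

Answer: (0,0) (1,0) (2,0) (2,-1) (2,-2) (2,-3) (1,-3) (1,-4)

Derivation:
Initial moves: RRDDDDD
Fold: move[6]->L => RRDDDDL (positions: [(0, 0), (1, 0), (2, 0), (2, -1), (2, -2), (2, -3), (2, -4), (1, -4)])
Fold: move[6]->D => RRDDDDD (positions: [(0, 0), (1, 0), (2, 0), (2, -1), (2, -2), (2, -3), (2, -4), (2, -5)])
Fold: move[5]->L => RRDDDLD (positions: [(0, 0), (1, 0), (2, 0), (2, -1), (2, -2), (2, -3), (1, -3), (1, -4)])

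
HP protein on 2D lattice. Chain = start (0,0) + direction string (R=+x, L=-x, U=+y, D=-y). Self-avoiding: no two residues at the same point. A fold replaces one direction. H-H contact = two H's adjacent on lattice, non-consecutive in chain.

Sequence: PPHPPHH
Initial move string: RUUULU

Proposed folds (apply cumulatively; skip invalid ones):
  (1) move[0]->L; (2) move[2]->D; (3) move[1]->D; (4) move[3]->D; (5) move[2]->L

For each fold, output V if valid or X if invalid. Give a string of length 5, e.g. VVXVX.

Initial: RUUULU -> [(0, 0), (1, 0), (1, 1), (1, 2), (1, 3), (0, 3), (0, 4)]
Fold 1: move[0]->L => LUUULU VALID
Fold 2: move[2]->D => LUDULU INVALID (collision), skipped
Fold 3: move[1]->D => LDUULU INVALID (collision), skipped
Fold 4: move[3]->D => LUUDLU INVALID (collision), skipped
Fold 5: move[2]->L => LULULU VALID

Answer: VXXXV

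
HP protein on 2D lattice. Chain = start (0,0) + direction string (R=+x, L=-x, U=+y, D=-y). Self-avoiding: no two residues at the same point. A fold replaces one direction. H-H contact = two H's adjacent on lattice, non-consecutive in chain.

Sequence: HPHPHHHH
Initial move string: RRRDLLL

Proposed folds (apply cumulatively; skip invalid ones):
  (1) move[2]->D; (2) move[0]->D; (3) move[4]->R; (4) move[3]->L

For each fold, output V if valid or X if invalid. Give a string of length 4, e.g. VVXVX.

Answer: VVXV

Derivation:
Initial: RRRDLLL -> [(0, 0), (1, 0), (2, 0), (3, 0), (3, -1), (2, -1), (1, -1), (0, -1)]
Fold 1: move[2]->D => RRDDLLL VALID
Fold 2: move[0]->D => DRDDLLL VALID
Fold 3: move[4]->R => DRDDRLL INVALID (collision), skipped
Fold 4: move[3]->L => DRDLLLL VALID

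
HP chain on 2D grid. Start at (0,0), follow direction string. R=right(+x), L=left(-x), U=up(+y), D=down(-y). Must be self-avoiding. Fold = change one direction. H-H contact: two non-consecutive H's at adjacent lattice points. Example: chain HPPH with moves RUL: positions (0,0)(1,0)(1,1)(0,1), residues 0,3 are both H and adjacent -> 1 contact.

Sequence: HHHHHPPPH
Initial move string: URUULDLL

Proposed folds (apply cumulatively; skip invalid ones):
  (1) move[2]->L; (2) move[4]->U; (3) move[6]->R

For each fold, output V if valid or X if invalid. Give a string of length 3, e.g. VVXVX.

Initial: URUULDLL -> [(0, 0), (0, 1), (1, 1), (1, 2), (1, 3), (0, 3), (0, 2), (-1, 2), (-2, 2)]
Fold 1: move[2]->L => URLULDLL INVALID (collision), skipped
Fold 2: move[4]->U => URUUUDLL INVALID (collision), skipped
Fold 3: move[6]->R => URUULDRL INVALID (collision), skipped

Answer: XXX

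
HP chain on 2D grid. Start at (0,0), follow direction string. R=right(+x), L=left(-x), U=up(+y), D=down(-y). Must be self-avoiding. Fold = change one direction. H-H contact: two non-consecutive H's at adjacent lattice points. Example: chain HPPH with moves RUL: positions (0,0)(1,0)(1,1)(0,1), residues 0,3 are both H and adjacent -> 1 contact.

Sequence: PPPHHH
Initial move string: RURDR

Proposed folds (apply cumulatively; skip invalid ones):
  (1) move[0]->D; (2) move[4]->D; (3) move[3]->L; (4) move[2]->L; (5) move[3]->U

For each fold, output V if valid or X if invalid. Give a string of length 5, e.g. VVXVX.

Answer: XVXXX

Derivation:
Initial: RURDR -> [(0, 0), (1, 0), (1, 1), (2, 1), (2, 0), (3, 0)]
Fold 1: move[0]->D => DURDR INVALID (collision), skipped
Fold 2: move[4]->D => RURDD VALID
Fold 3: move[3]->L => RURLD INVALID (collision), skipped
Fold 4: move[2]->L => RULDD INVALID (collision), skipped
Fold 5: move[3]->U => RURUD INVALID (collision), skipped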